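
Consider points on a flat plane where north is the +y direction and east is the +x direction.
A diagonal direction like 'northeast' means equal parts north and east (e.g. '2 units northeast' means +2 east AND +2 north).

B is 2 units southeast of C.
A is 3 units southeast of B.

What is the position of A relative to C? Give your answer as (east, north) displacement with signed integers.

Answer: A is at (east=5, north=-5) relative to C.

Derivation:
Place C at the origin (east=0, north=0).
  B is 2 units southeast of C: delta (east=+2, north=-2); B at (east=2, north=-2).
  A is 3 units southeast of B: delta (east=+3, north=-3); A at (east=5, north=-5).
Therefore A relative to C: (east=5, north=-5).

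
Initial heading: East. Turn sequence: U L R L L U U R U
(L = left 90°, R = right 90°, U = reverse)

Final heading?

Start: East
  U (U-turn (180°)) -> West
  L (left (90° counter-clockwise)) -> South
  R (right (90° clockwise)) -> West
  L (left (90° counter-clockwise)) -> South
  L (left (90° counter-clockwise)) -> East
  U (U-turn (180°)) -> West
  U (U-turn (180°)) -> East
  R (right (90° clockwise)) -> South
  U (U-turn (180°)) -> North
Final: North

Answer: Final heading: North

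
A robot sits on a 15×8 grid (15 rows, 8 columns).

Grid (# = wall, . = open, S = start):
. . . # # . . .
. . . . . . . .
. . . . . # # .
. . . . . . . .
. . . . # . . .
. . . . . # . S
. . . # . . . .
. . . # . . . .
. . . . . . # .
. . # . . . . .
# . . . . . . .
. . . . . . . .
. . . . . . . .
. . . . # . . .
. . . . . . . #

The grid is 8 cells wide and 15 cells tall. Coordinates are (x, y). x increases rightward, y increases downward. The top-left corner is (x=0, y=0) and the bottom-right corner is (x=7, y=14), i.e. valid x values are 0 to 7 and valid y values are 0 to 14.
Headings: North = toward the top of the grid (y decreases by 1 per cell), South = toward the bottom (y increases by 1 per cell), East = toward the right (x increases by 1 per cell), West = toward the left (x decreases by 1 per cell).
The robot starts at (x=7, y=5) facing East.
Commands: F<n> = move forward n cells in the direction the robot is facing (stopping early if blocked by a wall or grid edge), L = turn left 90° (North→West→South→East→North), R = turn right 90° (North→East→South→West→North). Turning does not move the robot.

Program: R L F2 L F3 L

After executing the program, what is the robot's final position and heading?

Start: (x=7, y=5), facing East
  R: turn right, now facing South
  L: turn left, now facing East
  F2: move forward 0/2 (blocked), now at (x=7, y=5)
  L: turn left, now facing North
  F3: move forward 3, now at (x=7, y=2)
  L: turn left, now facing West
Final: (x=7, y=2), facing West

Answer: Final position: (x=7, y=2), facing West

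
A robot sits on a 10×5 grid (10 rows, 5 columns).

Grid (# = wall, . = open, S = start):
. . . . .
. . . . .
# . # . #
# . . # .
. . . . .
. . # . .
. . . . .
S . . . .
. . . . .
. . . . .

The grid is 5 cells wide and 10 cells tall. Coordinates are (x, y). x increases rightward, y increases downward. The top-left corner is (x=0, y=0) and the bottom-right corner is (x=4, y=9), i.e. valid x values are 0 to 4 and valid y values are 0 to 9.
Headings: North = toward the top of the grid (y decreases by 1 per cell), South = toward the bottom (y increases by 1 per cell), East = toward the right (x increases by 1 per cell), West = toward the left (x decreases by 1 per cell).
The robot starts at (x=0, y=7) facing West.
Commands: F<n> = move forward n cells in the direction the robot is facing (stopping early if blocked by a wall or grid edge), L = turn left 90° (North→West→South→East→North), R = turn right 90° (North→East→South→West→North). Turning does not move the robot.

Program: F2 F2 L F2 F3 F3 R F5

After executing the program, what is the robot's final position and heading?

Answer: Final position: (x=0, y=9), facing West

Derivation:
Start: (x=0, y=7), facing West
  F2: move forward 0/2 (blocked), now at (x=0, y=7)
  F2: move forward 0/2 (blocked), now at (x=0, y=7)
  L: turn left, now facing South
  F2: move forward 2, now at (x=0, y=9)
  F3: move forward 0/3 (blocked), now at (x=0, y=9)
  F3: move forward 0/3 (blocked), now at (x=0, y=9)
  R: turn right, now facing West
  F5: move forward 0/5 (blocked), now at (x=0, y=9)
Final: (x=0, y=9), facing West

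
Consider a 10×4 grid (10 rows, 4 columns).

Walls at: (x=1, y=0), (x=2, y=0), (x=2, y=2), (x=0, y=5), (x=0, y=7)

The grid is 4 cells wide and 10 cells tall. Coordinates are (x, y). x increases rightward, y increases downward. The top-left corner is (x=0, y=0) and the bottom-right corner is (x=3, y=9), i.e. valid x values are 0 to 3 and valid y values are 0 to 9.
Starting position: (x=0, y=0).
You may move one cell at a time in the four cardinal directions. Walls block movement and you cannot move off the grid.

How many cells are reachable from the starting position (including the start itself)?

Answer: Reachable cells: 35

Derivation:
BFS flood-fill from (x=0, y=0):
  Distance 0: (x=0, y=0)
  Distance 1: (x=0, y=1)
  Distance 2: (x=1, y=1), (x=0, y=2)
  Distance 3: (x=2, y=1), (x=1, y=2), (x=0, y=3)
  Distance 4: (x=3, y=1), (x=1, y=3), (x=0, y=4)
  Distance 5: (x=3, y=0), (x=3, y=2), (x=2, y=3), (x=1, y=4)
  Distance 6: (x=3, y=3), (x=2, y=4), (x=1, y=5)
  Distance 7: (x=3, y=4), (x=2, y=5), (x=1, y=6)
  Distance 8: (x=3, y=5), (x=0, y=6), (x=2, y=6), (x=1, y=7)
  Distance 9: (x=3, y=6), (x=2, y=7), (x=1, y=8)
  Distance 10: (x=3, y=7), (x=0, y=8), (x=2, y=8), (x=1, y=9)
  Distance 11: (x=3, y=8), (x=0, y=9), (x=2, y=9)
  Distance 12: (x=3, y=9)
Total reachable: 35 (grid has 35 open cells total)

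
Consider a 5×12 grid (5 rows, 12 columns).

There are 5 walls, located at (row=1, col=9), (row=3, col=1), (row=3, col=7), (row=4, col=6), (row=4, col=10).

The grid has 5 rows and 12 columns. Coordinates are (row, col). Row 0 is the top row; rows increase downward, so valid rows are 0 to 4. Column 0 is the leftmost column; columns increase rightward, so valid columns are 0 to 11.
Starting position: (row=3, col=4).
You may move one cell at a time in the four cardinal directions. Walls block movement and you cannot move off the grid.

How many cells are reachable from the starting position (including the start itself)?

Answer: Reachable cells: 55

Derivation:
BFS flood-fill from (row=3, col=4):
  Distance 0: (row=3, col=4)
  Distance 1: (row=2, col=4), (row=3, col=3), (row=3, col=5), (row=4, col=4)
  Distance 2: (row=1, col=4), (row=2, col=3), (row=2, col=5), (row=3, col=2), (row=3, col=6), (row=4, col=3), (row=4, col=5)
  Distance 3: (row=0, col=4), (row=1, col=3), (row=1, col=5), (row=2, col=2), (row=2, col=6), (row=4, col=2)
  Distance 4: (row=0, col=3), (row=0, col=5), (row=1, col=2), (row=1, col=6), (row=2, col=1), (row=2, col=7), (row=4, col=1)
  Distance 5: (row=0, col=2), (row=0, col=6), (row=1, col=1), (row=1, col=7), (row=2, col=0), (row=2, col=8), (row=4, col=0)
  Distance 6: (row=0, col=1), (row=0, col=7), (row=1, col=0), (row=1, col=8), (row=2, col=9), (row=3, col=0), (row=3, col=8)
  Distance 7: (row=0, col=0), (row=0, col=8), (row=2, col=10), (row=3, col=9), (row=4, col=8)
  Distance 8: (row=0, col=9), (row=1, col=10), (row=2, col=11), (row=3, col=10), (row=4, col=7), (row=4, col=9)
  Distance 9: (row=0, col=10), (row=1, col=11), (row=3, col=11)
  Distance 10: (row=0, col=11), (row=4, col=11)
Total reachable: 55 (grid has 55 open cells total)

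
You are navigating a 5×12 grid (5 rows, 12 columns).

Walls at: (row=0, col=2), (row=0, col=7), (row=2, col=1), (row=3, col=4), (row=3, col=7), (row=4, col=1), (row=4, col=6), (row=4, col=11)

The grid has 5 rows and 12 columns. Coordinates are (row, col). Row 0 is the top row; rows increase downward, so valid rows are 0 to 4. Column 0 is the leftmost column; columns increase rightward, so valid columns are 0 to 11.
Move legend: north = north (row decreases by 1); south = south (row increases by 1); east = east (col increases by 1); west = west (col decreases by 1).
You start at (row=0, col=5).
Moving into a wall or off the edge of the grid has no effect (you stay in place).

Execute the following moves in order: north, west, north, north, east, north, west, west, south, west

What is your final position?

Answer: Final position: (row=1, col=2)

Derivation:
Start: (row=0, col=5)
  north (north): blocked, stay at (row=0, col=5)
  west (west): (row=0, col=5) -> (row=0, col=4)
  north (north): blocked, stay at (row=0, col=4)
  north (north): blocked, stay at (row=0, col=4)
  east (east): (row=0, col=4) -> (row=0, col=5)
  north (north): blocked, stay at (row=0, col=5)
  west (west): (row=0, col=5) -> (row=0, col=4)
  west (west): (row=0, col=4) -> (row=0, col=3)
  south (south): (row=0, col=3) -> (row=1, col=3)
  west (west): (row=1, col=3) -> (row=1, col=2)
Final: (row=1, col=2)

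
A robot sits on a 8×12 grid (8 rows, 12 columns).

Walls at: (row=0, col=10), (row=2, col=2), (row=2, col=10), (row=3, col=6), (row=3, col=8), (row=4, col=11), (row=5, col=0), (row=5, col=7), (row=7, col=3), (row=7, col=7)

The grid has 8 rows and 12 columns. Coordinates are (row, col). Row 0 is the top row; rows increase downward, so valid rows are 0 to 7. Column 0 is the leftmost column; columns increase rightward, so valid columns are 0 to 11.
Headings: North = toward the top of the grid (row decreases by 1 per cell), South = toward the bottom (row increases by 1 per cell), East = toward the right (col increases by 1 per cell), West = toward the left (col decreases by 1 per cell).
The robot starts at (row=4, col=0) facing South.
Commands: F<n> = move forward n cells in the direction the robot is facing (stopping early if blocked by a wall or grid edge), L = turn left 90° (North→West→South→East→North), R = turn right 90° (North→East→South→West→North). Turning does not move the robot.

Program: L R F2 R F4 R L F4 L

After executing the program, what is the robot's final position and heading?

Answer: Final position: (row=4, col=0), facing South

Derivation:
Start: (row=4, col=0), facing South
  L: turn left, now facing East
  R: turn right, now facing South
  F2: move forward 0/2 (blocked), now at (row=4, col=0)
  R: turn right, now facing West
  F4: move forward 0/4 (blocked), now at (row=4, col=0)
  R: turn right, now facing North
  L: turn left, now facing West
  F4: move forward 0/4 (blocked), now at (row=4, col=0)
  L: turn left, now facing South
Final: (row=4, col=0), facing South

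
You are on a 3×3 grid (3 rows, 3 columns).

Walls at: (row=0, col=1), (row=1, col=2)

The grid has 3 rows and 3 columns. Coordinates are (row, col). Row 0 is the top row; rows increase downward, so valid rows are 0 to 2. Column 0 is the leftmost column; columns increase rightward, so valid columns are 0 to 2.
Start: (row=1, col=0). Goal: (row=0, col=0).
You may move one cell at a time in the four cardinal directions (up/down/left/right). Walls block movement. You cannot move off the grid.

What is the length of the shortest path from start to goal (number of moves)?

Answer: Shortest path length: 1

Derivation:
BFS from (row=1, col=0) until reaching (row=0, col=0):
  Distance 0: (row=1, col=0)
  Distance 1: (row=0, col=0), (row=1, col=1), (row=2, col=0)  <- goal reached here
One shortest path (1 moves): (row=1, col=0) -> (row=0, col=0)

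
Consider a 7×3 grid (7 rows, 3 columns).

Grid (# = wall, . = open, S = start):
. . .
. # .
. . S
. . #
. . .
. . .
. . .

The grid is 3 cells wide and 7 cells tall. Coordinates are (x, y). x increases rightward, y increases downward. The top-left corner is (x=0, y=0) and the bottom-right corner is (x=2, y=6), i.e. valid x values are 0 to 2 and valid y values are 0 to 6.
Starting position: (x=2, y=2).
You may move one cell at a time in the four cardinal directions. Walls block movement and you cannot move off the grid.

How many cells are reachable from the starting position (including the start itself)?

BFS flood-fill from (x=2, y=2):
  Distance 0: (x=2, y=2)
  Distance 1: (x=2, y=1), (x=1, y=2)
  Distance 2: (x=2, y=0), (x=0, y=2), (x=1, y=3)
  Distance 3: (x=1, y=0), (x=0, y=1), (x=0, y=3), (x=1, y=4)
  Distance 4: (x=0, y=0), (x=0, y=4), (x=2, y=4), (x=1, y=5)
  Distance 5: (x=0, y=5), (x=2, y=5), (x=1, y=6)
  Distance 6: (x=0, y=6), (x=2, y=6)
Total reachable: 19 (grid has 19 open cells total)

Answer: Reachable cells: 19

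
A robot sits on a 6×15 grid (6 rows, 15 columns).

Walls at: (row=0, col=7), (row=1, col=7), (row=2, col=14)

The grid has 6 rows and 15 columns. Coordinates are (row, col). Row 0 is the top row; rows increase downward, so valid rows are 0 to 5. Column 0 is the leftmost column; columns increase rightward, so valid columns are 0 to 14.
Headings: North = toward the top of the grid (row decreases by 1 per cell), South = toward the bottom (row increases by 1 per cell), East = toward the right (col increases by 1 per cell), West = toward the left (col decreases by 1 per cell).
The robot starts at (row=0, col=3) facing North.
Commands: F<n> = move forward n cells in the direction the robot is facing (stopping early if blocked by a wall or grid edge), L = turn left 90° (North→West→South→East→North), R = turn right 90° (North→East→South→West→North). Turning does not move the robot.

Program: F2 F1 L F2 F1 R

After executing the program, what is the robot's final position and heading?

Answer: Final position: (row=0, col=0), facing North

Derivation:
Start: (row=0, col=3), facing North
  F2: move forward 0/2 (blocked), now at (row=0, col=3)
  F1: move forward 0/1 (blocked), now at (row=0, col=3)
  L: turn left, now facing West
  F2: move forward 2, now at (row=0, col=1)
  F1: move forward 1, now at (row=0, col=0)
  R: turn right, now facing North
Final: (row=0, col=0), facing North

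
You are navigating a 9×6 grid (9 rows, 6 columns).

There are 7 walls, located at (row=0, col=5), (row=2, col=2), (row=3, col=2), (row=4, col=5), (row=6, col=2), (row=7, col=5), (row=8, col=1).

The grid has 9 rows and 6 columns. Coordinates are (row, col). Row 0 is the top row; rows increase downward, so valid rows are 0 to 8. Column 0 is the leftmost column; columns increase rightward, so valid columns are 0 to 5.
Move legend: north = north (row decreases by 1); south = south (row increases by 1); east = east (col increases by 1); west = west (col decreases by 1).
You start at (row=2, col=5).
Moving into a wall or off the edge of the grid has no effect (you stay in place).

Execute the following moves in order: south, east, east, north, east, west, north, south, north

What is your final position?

Start: (row=2, col=5)
  south (south): (row=2, col=5) -> (row=3, col=5)
  east (east): blocked, stay at (row=3, col=5)
  east (east): blocked, stay at (row=3, col=5)
  north (north): (row=3, col=5) -> (row=2, col=5)
  east (east): blocked, stay at (row=2, col=5)
  west (west): (row=2, col=5) -> (row=2, col=4)
  north (north): (row=2, col=4) -> (row=1, col=4)
  south (south): (row=1, col=4) -> (row=2, col=4)
  north (north): (row=2, col=4) -> (row=1, col=4)
Final: (row=1, col=4)

Answer: Final position: (row=1, col=4)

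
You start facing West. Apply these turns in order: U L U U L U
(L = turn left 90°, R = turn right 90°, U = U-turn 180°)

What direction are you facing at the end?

Start: West
  U (U-turn (180°)) -> East
  L (left (90° counter-clockwise)) -> North
  U (U-turn (180°)) -> South
  U (U-turn (180°)) -> North
  L (left (90° counter-clockwise)) -> West
  U (U-turn (180°)) -> East
Final: East

Answer: Final heading: East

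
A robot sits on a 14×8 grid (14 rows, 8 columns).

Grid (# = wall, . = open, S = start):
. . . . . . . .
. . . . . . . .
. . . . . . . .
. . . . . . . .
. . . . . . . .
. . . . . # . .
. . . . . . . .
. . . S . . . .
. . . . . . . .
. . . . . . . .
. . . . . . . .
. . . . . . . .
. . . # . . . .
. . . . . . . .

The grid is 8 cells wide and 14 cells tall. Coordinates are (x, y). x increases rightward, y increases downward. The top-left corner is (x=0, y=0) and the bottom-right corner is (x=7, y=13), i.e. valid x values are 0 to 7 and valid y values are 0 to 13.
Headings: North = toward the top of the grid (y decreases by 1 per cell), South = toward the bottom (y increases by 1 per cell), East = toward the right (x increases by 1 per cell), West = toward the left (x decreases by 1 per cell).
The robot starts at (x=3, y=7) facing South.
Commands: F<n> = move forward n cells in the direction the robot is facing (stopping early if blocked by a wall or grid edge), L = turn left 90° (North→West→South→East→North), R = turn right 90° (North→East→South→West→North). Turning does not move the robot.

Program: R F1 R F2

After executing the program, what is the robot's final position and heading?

Answer: Final position: (x=2, y=5), facing North

Derivation:
Start: (x=3, y=7), facing South
  R: turn right, now facing West
  F1: move forward 1, now at (x=2, y=7)
  R: turn right, now facing North
  F2: move forward 2, now at (x=2, y=5)
Final: (x=2, y=5), facing North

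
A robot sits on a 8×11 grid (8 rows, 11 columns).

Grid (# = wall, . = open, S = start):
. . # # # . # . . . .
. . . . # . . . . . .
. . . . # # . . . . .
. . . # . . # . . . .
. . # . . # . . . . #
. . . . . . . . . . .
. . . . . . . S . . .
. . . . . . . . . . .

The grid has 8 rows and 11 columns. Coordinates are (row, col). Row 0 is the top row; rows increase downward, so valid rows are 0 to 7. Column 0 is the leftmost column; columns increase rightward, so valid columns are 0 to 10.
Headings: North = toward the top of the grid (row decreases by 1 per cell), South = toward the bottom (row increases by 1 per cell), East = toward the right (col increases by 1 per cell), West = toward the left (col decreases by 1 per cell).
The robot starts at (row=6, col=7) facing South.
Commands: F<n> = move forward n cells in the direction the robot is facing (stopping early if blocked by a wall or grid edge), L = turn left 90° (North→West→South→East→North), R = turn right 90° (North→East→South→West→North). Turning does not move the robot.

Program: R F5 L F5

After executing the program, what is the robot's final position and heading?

Start: (row=6, col=7), facing South
  R: turn right, now facing West
  F5: move forward 5, now at (row=6, col=2)
  L: turn left, now facing South
  F5: move forward 1/5 (blocked), now at (row=7, col=2)
Final: (row=7, col=2), facing South

Answer: Final position: (row=7, col=2), facing South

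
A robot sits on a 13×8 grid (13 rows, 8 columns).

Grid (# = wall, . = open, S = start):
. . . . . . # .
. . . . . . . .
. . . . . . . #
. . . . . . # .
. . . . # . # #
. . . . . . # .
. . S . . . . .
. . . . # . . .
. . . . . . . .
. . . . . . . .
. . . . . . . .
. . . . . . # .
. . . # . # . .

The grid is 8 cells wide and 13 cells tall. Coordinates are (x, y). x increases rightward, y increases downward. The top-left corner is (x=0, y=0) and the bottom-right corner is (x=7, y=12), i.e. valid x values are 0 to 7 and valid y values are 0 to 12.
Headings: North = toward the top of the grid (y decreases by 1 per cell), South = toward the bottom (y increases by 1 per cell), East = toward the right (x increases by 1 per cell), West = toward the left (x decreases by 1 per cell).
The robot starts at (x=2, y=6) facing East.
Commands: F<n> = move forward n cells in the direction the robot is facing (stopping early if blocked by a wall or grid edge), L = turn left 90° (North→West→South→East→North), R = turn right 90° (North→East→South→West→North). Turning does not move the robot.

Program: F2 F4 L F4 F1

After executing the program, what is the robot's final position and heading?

Answer: Final position: (x=7, y=5), facing North

Derivation:
Start: (x=2, y=6), facing East
  F2: move forward 2, now at (x=4, y=6)
  F4: move forward 3/4 (blocked), now at (x=7, y=6)
  L: turn left, now facing North
  F4: move forward 1/4 (blocked), now at (x=7, y=5)
  F1: move forward 0/1 (blocked), now at (x=7, y=5)
Final: (x=7, y=5), facing North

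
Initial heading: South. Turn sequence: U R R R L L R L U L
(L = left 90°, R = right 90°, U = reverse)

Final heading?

Answer: Final heading: South

Derivation:
Start: South
  U (U-turn (180°)) -> North
  R (right (90° clockwise)) -> East
  R (right (90° clockwise)) -> South
  R (right (90° clockwise)) -> West
  L (left (90° counter-clockwise)) -> South
  L (left (90° counter-clockwise)) -> East
  R (right (90° clockwise)) -> South
  L (left (90° counter-clockwise)) -> East
  U (U-turn (180°)) -> West
  L (left (90° counter-clockwise)) -> South
Final: South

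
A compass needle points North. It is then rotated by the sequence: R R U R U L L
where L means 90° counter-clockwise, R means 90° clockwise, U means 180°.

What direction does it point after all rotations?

Answer: Final heading: East

Derivation:
Start: North
  R (right (90° clockwise)) -> East
  R (right (90° clockwise)) -> South
  U (U-turn (180°)) -> North
  R (right (90° clockwise)) -> East
  U (U-turn (180°)) -> West
  L (left (90° counter-clockwise)) -> South
  L (left (90° counter-clockwise)) -> East
Final: East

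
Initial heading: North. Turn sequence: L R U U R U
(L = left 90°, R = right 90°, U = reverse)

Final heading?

Answer: Final heading: West

Derivation:
Start: North
  L (left (90° counter-clockwise)) -> West
  R (right (90° clockwise)) -> North
  U (U-turn (180°)) -> South
  U (U-turn (180°)) -> North
  R (right (90° clockwise)) -> East
  U (U-turn (180°)) -> West
Final: West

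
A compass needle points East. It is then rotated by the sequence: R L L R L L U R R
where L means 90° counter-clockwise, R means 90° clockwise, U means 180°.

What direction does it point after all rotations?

Answer: Final heading: West

Derivation:
Start: East
  R (right (90° clockwise)) -> South
  L (left (90° counter-clockwise)) -> East
  L (left (90° counter-clockwise)) -> North
  R (right (90° clockwise)) -> East
  L (left (90° counter-clockwise)) -> North
  L (left (90° counter-clockwise)) -> West
  U (U-turn (180°)) -> East
  R (right (90° clockwise)) -> South
  R (right (90° clockwise)) -> West
Final: West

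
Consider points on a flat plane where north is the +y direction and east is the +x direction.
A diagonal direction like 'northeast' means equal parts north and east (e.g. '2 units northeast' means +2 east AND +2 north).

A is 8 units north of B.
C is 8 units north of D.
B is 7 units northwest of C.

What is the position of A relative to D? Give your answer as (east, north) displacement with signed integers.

Answer: A is at (east=-7, north=23) relative to D.

Derivation:
Place D at the origin (east=0, north=0).
  C is 8 units north of D: delta (east=+0, north=+8); C at (east=0, north=8).
  B is 7 units northwest of C: delta (east=-7, north=+7); B at (east=-7, north=15).
  A is 8 units north of B: delta (east=+0, north=+8); A at (east=-7, north=23).
Therefore A relative to D: (east=-7, north=23).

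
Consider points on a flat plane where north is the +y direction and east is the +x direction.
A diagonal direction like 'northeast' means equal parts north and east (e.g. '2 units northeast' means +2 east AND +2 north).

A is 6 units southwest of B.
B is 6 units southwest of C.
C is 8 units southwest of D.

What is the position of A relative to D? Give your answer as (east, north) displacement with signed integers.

Place D at the origin (east=0, north=0).
  C is 8 units southwest of D: delta (east=-8, north=-8); C at (east=-8, north=-8).
  B is 6 units southwest of C: delta (east=-6, north=-6); B at (east=-14, north=-14).
  A is 6 units southwest of B: delta (east=-6, north=-6); A at (east=-20, north=-20).
Therefore A relative to D: (east=-20, north=-20).

Answer: A is at (east=-20, north=-20) relative to D.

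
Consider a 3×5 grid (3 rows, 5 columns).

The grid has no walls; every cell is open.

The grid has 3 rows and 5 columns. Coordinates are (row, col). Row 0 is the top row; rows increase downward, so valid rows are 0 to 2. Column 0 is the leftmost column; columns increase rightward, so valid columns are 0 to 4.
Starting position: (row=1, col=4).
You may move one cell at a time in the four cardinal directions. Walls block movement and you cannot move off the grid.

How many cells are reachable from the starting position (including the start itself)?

BFS flood-fill from (row=1, col=4):
  Distance 0: (row=1, col=4)
  Distance 1: (row=0, col=4), (row=1, col=3), (row=2, col=4)
  Distance 2: (row=0, col=3), (row=1, col=2), (row=2, col=3)
  Distance 3: (row=0, col=2), (row=1, col=1), (row=2, col=2)
  Distance 4: (row=0, col=1), (row=1, col=0), (row=2, col=1)
  Distance 5: (row=0, col=0), (row=2, col=0)
Total reachable: 15 (grid has 15 open cells total)

Answer: Reachable cells: 15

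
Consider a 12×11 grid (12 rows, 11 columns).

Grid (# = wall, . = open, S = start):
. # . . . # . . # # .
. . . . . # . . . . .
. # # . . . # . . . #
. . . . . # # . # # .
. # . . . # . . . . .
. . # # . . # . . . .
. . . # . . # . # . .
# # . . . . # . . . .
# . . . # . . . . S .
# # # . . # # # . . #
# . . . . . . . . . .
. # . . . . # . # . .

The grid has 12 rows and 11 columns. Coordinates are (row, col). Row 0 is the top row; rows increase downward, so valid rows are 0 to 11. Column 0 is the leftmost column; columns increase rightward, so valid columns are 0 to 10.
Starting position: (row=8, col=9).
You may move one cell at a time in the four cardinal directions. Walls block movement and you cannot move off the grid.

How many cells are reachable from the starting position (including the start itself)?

Answer: Reachable cells: 94

Derivation:
BFS flood-fill from (row=8, col=9):
  Distance 0: (row=8, col=9)
  Distance 1: (row=7, col=9), (row=8, col=8), (row=8, col=10), (row=9, col=9)
  Distance 2: (row=6, col=9), (row=7, col=8), (row=7, col=10), (row=8, col=7), (row=9, col=8), (row=10, col=9)
  Distance 3: (row=5, col=9), (row=6, col=10), (row=7, col=7), (row=8, col=6), (row=10, col=8), (row=10, col=10), (row=11, col=9)
  Distance 4: (row=4, col=9), (row=5, col=8), (row=5, col=10), (row=6, col=7), (row=8, col=5), (row=10, col=7), (row=11, col=10)
  Distance 5: (row=4, col=8), (row=4, col=10), (row=5, col=7), (row=7, col=5), (row=10, col=6), (row=11, col=7)
  Distance 6: (row=3, col=10), (row=4, col=7), (row=6, col=5), (row=7, col=4), (row=10, col=5)
  Distance 7: (row=3, col=7), (row=4, col=6), (row=5, col=5), (row=6, col=4), (row=7, col=3), (row=10, col=4), (row=11, col=5)
  Distance 8: (row=2, col=7), (row=5, col=4), (row=7, col=2), (row=8, col=3), (row=9, col=4), (row=10, col=3), (row=11, col=4)
  Distance 9: (row=1, col=7), (row=2, col=8), (row=4, col=4), (row=6, col=2), (row=8, col=2), (row=9, col=3), (row=10, col=2), (row=11, col=3)
  Distance 10: (row=0, col=7), (row=1, col=6), (row=1, col=8), (row=2, col=9), (row=3, col=4), (row=4, col=3), (row=6, col=1), (row=8, col=1), (row=10, col=1), (row=11, col=2)
  Distance 11: (row=0, col=6), (row=1, col=9), (row=2, col=4), (row=3, col=3), (row=4, col=2), (row=5, col=1), (row=6, col=0)
  Distance 12: (row=1, col=4), (row=1, col=10), (row=2, col=3), (row=2, col=5), (row=3, col=2), (row=5, col=0)
  Distance 13: (row=0, col=4), (row=0, col=10), (row=1, col=3), (row=3, col=1), (row=4, col=0)
  Distance 14: (row=0, col=3), (row=1, col=2), (row=3, col=0)
  Distance 15: (row=0, col=2), (row=1, col=1), (row=2, col=0)
  Distance 16: (row=1, col=0)
  Distance 17: (row=0, col=0)
Total reachable: 94 (grid has 95 open cells total)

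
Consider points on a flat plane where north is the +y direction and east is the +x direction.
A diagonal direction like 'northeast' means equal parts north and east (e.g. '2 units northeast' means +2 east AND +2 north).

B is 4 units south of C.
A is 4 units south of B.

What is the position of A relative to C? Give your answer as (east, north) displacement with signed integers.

Answer: A is at (east=0, north=-8) relative to C.

Derivation:
Place C at the origin (east=0, north=0).
  B is 4 units south of C: delta (east=+0, north=-4); B at (east=0, north=-4).
  A is 4 units south of B: delta (east=+0, north=-4); A at (east=0, north=-8).
Therefore A relative to C: (east=0, north=-8).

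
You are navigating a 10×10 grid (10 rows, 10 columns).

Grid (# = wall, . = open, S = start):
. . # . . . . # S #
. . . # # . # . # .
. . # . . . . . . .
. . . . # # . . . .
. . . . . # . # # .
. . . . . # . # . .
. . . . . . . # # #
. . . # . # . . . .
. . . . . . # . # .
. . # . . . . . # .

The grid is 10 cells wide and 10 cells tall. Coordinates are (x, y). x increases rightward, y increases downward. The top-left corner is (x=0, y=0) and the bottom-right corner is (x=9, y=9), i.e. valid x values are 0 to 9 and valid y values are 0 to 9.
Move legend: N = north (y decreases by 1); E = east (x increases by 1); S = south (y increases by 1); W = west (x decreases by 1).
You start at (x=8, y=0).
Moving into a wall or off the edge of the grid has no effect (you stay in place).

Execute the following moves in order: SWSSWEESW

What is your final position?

Start: (x=8, y=0)
  S (south): blocked, stay at (x=8, y=0)
  W (west): blocked, stay at (x=8, y=0)
  S (south): blocked, stay at (x=8, y=0)
  S (south): blocked, stay at (x=8, y=0)
  W (west): blocked, stay at (x=8, y=0)
  E (east): blocked, stay at (x=8, y=0)
  E (east): blocked, stay at (x=8, y=0)
  S (south): blocked, stay at (x=8, y=0)
  W (west): blocked, stay at (x=8, y=0)
Final: (x=8, y=0)

Answer: Final position: (x=8, y=0)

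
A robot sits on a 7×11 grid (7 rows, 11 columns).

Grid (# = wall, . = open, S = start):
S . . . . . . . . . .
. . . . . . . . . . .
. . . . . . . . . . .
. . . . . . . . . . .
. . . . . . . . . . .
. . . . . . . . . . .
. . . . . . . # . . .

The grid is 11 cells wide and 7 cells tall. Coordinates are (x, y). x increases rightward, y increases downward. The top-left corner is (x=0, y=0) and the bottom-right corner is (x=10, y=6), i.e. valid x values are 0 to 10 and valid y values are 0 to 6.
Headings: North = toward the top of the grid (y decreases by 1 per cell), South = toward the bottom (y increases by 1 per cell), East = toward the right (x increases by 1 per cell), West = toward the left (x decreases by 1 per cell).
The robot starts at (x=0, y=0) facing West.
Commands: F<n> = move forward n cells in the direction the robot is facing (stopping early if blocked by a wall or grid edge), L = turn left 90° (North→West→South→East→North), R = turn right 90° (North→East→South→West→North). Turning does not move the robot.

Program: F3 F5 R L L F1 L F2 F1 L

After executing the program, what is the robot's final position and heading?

Answer: Final position: (x=3, y=1), facing North

Derivation:
Start: (x=0, y=0), facing West
  F3: move forward 0/3 (blocked), now at (x=0, y=0)
  F5: move forward 0/5 (blocked), now at (x=0, y=0)
  R: turn right, now facing North
  L: turn left, now facing West
  L: turn left, now facing South
  F1: move forward 1, now at (x=0, y=1)
  L: turn left, now facing East
  F2: move forward 2, now at (x=2, y=1)
  F1: move forward 1, now at (x=3, y=1)
  L: turn left, now facing North
Final: (x=3, y=1), facing North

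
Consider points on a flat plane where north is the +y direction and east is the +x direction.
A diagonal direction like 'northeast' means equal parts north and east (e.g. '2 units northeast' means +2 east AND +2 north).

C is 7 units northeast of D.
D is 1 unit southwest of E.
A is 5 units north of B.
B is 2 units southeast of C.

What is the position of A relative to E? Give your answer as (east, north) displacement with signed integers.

Answer: A is at (east=8, north=9) relative to E.

Derivation:
Place E at the origin (east=0, north=0).
  D is 1 unit southwest of E: delta (east=-1, north=-1); D at (east=-1, north=-1).
  C is 7 units northeast of D: delta (east=+7, north=+7); C at (east=6, north=6).
  B is 2 units southeast of C: delta (east=+2, north=-2); B at (east=8, north=4).
  A is 5 units north of B: delta (east=+0, north=+5); A at (east=8, north=9).
Therefore A relative to E: (east=8, north=9).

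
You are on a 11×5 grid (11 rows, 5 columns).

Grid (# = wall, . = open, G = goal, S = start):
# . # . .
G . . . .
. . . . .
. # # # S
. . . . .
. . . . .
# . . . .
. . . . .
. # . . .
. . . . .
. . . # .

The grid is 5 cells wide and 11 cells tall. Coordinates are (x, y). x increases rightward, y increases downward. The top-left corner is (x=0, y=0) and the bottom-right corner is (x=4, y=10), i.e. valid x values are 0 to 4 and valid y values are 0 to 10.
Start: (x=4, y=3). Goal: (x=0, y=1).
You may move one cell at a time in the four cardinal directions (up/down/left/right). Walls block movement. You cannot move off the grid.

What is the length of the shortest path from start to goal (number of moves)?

Answer: Shortest path length: 6

Derivation:
BFS from (x=4, y=3) until reaching (x=0, y=1):
  Distance 0: (x=4, y=3)
  Distance 1: (x=4, y=2), (x=4, y=4)
  Distance 2: (x=4, y=1), (x=3, y=2), (x=3, y=4), (x=4, y=5)
  Distance 3: (x=4, y=0), (x=3, y=1), (x=2, y=2), (x=2, y=4), (x=3, y=5), (x=4, y=6)
  Distance 4: (x=3, y=0), (x=2, y=1), (x=1, y=2), (x=1, y=4), (x=2, y=5), (x=3, y=6), (x=4, y=7)
  Distance 5: (x=1, y=1), (x=0, y=2), (x=0, y=4), (x=1, y=5), (x=2, y=6), (x=3, y=7), (x=4, y=8)
  Distance 6: (x=1, y=0), (x=0, y=1), (x=0, y=3), (x=0, y=5), (x=1, y=6), (x=2, y=7), (x=3, y=8), (x=4, y=9)  <- goal reached here
One shortest path (6 moves): (x=4, y=3) -> (x=4, y=2) -> (x=3, y=2) -> (x=2, y=2) -> (x=1, y=2) -> (x=0, y=2) -> (x=0, y=1)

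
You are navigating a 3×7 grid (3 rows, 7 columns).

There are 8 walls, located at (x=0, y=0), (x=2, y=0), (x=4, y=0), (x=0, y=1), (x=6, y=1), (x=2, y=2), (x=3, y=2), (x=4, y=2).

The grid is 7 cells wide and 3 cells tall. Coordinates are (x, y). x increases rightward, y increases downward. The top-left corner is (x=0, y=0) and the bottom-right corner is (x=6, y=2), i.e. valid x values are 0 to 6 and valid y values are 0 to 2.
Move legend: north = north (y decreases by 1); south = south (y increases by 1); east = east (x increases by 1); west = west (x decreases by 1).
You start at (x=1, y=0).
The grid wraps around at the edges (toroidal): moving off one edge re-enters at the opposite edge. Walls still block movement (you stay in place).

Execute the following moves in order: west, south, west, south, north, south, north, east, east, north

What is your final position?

Answer: Final position: (x=3, y=0)

Derivation:
Start: (x=1, y=0)
  west (west): blocked, stay at (x=1, y=0)
  south (south): (x=1, y=0) -> (x=1, y=1)
  west (west): blocked, stay at (x=1, y=1)
  south (south): (x=1, y=1) -> (x=1, y=2)
  north (north): (x=1, y=2) -> (x=1, y=1)
  south (south): (x=1, y=1) -> (x=1, y=2)
  north (north): (x=1, y=2) -> (x=1, y=1)
  east (east): (x=1, y=1) -> (x=2, y=1)
  east (east): (x=2, y=1) -> (x=3, y=1)
  north (north): (x=3, y=1) -> (x=3, y=0)
Final: (x=3, y=0)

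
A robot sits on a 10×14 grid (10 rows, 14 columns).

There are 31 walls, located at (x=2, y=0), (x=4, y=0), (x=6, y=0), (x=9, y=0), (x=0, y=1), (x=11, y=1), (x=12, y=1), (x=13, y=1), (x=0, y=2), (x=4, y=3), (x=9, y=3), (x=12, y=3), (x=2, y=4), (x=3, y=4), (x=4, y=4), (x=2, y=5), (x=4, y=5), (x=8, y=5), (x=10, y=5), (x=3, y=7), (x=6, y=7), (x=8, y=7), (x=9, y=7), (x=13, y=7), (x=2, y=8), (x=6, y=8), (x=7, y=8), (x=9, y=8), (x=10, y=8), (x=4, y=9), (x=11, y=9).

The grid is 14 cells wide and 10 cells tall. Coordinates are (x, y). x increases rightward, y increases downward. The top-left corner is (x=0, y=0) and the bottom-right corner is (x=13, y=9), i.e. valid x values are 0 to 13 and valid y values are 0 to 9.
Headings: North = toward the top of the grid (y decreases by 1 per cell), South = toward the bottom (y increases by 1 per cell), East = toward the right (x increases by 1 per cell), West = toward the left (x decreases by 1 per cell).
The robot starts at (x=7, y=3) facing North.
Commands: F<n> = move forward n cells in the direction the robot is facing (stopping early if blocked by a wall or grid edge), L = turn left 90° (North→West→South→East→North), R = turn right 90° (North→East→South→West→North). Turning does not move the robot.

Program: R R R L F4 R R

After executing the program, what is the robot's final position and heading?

Answer: Final position: (x=7, y=7), facing North

Derivation:
Start: (x=7, y=3), facing North
  R: turn right, now facing East
  R: turn right, now facing South
  R: turn right, now facing West
  L: turn left, now facing South
  F4: move forward 4, now at (x=7, y=7)
  R: turn right, now facing West
  R: turn right, now facing North
Final: (x=7, y=7), facing North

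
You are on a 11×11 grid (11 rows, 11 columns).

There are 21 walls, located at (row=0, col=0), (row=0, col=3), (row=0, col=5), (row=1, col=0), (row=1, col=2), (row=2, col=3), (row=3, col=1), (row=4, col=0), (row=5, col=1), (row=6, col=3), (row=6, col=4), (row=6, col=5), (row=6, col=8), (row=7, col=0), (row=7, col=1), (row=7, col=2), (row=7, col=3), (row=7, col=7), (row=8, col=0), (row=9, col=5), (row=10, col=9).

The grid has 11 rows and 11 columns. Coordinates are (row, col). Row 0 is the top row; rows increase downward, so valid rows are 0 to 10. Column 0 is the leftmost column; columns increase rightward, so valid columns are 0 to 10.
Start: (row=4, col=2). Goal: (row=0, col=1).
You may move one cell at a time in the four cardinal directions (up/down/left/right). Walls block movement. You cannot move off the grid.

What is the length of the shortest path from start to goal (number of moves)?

Answer: Shortest path length: 5

Derivation:
BFS from (row=4, col=2) until reaching (row=0, col=1):
  Distance 0: (row=4, col=2)
  Distance 1: (row=3, col=2), (row=4, col=1), (row=4, col=3), (row=5, col=2)
  Distance 2: (row=2, col=2), (row=3, col=3), (row=4, col=4), (row=5, col=3), (row=6, col=2)
  Distance 3: (row=2, col=1), (row=3, col=4), (row=4, col=5), (row=5, col=4), (row=6, col=1)
  Distance 4: (row=1, col=1), (row=2, col=0), (row=2, col=4), (row=3, col=5), (row=4, col=6), (row=5, col=5), (row=6, col=0)
  Distance 5: (row=0, col=1), (row=1, col=4), (row=2, col=5), (row=3, col=0), (row=3, col=6), (row=4, col=7), (row=5, col=0), (row=5, col=6)  <- goal reached here
One shortest path (5 moves): (row=4, col=2) -> (row=3, col=2) -> (row=2, col=2) -> (row=2, col=1) -> (row=1, col=1) -> (row=0, col=1)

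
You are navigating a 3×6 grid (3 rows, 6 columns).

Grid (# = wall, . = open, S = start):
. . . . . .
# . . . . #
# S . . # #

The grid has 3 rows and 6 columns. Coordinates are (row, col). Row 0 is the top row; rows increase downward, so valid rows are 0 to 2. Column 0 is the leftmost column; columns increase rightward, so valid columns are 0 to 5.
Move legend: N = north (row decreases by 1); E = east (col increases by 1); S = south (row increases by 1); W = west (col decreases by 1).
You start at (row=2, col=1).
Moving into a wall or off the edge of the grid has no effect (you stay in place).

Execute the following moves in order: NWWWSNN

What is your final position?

Answer: Final position: (row=0, col=1)

Derivation:
Start: (row=2, col=1)
  N (north): (row=2, col=1) -> (row=1, col=1)
  [×3]W (west): blocked, stay at (row=1, col=1)
  S (south): (row=1, col=1) -> (row=2, col=1)
  N (north): (row=2, col=1) -> (row=1, col=1)
  N (north): (row=1, col=1) -> (row=0, col=1)
Final: (row=0, col=1)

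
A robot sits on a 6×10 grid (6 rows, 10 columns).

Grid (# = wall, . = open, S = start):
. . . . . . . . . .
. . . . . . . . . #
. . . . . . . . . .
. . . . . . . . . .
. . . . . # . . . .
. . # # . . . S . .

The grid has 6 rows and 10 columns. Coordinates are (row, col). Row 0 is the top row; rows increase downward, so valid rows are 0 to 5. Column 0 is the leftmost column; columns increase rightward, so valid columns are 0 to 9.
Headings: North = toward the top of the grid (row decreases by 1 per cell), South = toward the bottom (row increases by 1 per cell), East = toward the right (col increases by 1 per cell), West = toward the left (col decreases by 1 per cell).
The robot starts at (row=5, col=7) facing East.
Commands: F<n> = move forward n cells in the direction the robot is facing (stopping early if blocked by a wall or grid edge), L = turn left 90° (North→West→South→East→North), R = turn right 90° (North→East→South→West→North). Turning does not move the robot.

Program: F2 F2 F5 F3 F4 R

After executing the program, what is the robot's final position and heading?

Start: (row=5, col=7), facing East
  F2: move forward 2, now at (row=5, col=9)
  F2: move forward 0/2 (blocked), now at (row=5, col=9)
  F5: move forward 0/5 (blocked), now at (row=5, col=9)
  F3: move forward 0/3 (blocked), now at (row=5, col=9)
  F4: move forward 0/4 (blocked), now at (row=5, col=9)
  R: turn right, now facing South
Final: (row=5, col=9), facing South

Answer: Final position: (row=5, col=9), facing South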